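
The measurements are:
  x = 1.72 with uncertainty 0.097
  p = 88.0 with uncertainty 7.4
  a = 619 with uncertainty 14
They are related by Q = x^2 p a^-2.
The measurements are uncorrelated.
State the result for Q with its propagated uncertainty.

Since Q is a product/quotient, work with relative uncertainties:
  (2·δx/x)² = (2×0.0564)² = 0.0127;  (1·δp/p)² = (1×0.0841)² = 0.00707;  (-2·δa/a)² = (-2×0.0226)² = 0.00205
δQ/Q = √(0.0218) = 0.148
Q = 0.000679, so δQ = 0.148 × 0.000679 = 0.000100.

0.000679 ± 0.000100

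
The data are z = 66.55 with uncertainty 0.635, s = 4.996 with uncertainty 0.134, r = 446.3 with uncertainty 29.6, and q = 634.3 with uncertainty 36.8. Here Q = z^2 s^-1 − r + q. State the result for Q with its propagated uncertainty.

1074 ± 55.5

Let p = z^2·s^-1 = 886.5. δp/p = √((2·δz/z)² + (-1·δs/s)²) = √(0.000364 + 0.000719) = 0.0329, so δp = 29.2.
Q = p − r + q: δQ = √(δp² + δr² + δq²) = √(852 + 876 + 1350) = 55.5
Q = 1074.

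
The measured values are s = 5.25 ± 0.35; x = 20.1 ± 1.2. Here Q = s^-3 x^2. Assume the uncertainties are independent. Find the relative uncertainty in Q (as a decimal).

0.233

Q is a product of powers, so relative uncertainties combine in quadrature:
  (-3·δs/s)² = (-3×0.0667)² = 0.0400;  (2·δx/x)² = (2×0.0597)² = 0.0143
δQ/Q = √(0.0543) = 0.233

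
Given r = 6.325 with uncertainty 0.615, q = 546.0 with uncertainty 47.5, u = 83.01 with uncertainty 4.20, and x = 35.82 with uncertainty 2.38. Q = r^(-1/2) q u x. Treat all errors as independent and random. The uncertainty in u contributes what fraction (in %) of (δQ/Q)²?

(δQ/Q)² = (−½·δr/r)² + (1·δq/q)² + (1·δu/u)² + (1·δx/x)²
  r term: (-0.5×0.0972)² = 0.00236
  q term: (1×0.0870)² = 0.00757
  u term: (1×0.0506)² = 0.00256
  x term: (1×0.0664)² = 0.00441
Total = 0.0169. Share from u = 0.00256/0.0169 = 0.151.

15.1%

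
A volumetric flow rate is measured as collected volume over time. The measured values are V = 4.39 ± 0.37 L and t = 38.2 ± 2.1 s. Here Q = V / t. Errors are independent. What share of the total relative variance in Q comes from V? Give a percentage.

(δQ/Q)² = (1·δV/V)² + (-1·δt/t)²
  V term: (1×0.0843)² = 0.00710
  t term: (-1×0.0550)² = 0.00302
Total = 0.0101. Share from V = 0.00710/0.0101 = 0.702.

70.2%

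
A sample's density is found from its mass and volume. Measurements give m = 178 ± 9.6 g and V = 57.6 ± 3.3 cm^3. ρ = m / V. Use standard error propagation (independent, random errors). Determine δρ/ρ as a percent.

For a monomial ρ ∝ m, V^-1, fractional errors add in quadrature:
  (1·δm/m)² = (1×0.0539)² = 0.00291;  (-1·δV/V)² = (-1×0.0573)² = 0.00328
δρ/ρ = √(0.00619) = 0.0787

7.87%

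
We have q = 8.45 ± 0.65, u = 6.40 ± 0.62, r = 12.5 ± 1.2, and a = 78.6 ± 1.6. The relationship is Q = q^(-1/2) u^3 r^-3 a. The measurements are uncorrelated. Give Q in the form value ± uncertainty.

3.63 ± 1.49

Each factor contributes (exponent × relative error)² to (δQ/Q)²:
  (−½·δq/q)² = (-0.5×0.0769)² = 0.00148;  (3·δu/u)² = (3×0.0969)² = 0.0845;  (-3·δr/r)² = (-3×0.0960)² = 0.0829;  (1·δa/a)² = (1×0.0204)² = 0.000414
δQ/Q = √(0.169) = 0.411
Q = 3.63, so δQ = 0.411 × 3.63 = 1.49.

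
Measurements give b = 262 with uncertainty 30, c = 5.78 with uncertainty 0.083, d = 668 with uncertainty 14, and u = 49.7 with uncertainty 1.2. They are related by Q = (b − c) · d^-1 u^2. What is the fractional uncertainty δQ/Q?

Let w = b − c = 256. δw = √(δb² + δc²) = √(900 + 0.00689) = 30.0, so δw/w = 0.117.
Q is then a monomial in w, d, u:
δQ/Q = √((δw/w)² + (-1·δd/d)² + (2·δu/u)²) = √(0.0137 + 0.000439 + 0.00233) = 0.128

0.128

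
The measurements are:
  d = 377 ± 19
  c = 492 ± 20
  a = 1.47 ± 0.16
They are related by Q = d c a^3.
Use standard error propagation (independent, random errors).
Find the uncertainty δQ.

Since Q is a product/quotient, work with relative uncertainties:
  (1·δd/d)² = (1×0.0504)² = 0.00254;  (1·δc/c)² = (1×0.0407)² = 0.00165;  (3·δa/a)² = (3×0.109)² = 0.107
δQ/Q = √(0.111) = 0.333
Q = 5.89e+05, so δQ = 0.333 × 5.89e+05 = 1.96e+05.

1.96e+05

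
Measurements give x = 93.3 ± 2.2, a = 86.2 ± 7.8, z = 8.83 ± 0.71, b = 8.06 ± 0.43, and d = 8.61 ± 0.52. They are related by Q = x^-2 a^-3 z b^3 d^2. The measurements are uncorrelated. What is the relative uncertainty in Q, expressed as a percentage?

35.0%

Each factor contributes (exponent × relative error)² to (δQ/Q)²:
  (-2·δx/x)² = (-2×0.0236)² = 0.00222;  (-3·δa/a)² = (-3×0.0905)² = 0.0737;  (1·δz/z)² = (1×0.0804)² = 0.00647;  (3·δb/b)² = (3×0.0533)² = 0.0256;  (2·δd/d)² = (2×0.0604)² = 0.0146
δQ/Q = √(0.123) = 0.350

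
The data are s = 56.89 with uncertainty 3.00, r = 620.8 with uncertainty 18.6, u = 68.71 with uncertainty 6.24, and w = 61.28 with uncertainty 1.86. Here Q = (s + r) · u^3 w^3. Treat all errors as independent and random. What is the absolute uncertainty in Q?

1.46e+13

Let h = s + r = 677.7. δh = √(δs² + δr²) = √(9.00 + 346) = 18.8, so δh/h = 0.0278.
Q is then a monomial in h, u, w:
δQ/Q = √((δh/h)² + (3·δu/u)² + (3·δw/w)²) = √(0.000773 + 0.0742 + 0.00829) = 0.289
Q = 5.059e+13, so δQ = 0.289 × 5.059e+13 = 1.46e+13.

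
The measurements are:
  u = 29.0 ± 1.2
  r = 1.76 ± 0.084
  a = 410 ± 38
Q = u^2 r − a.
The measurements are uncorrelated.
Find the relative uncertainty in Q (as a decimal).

Let p = u^2·r = 1480. δp/p = √((2·δu/u)² + (1·δr/r)²) = √(0.00685 + 0.00228) = 0.0955, so δp = 141.
Q = p − a: δQ = √(δp² + δa²) = √(20000 + 1440) = 146
Q = 1070, so δQ/Q = 146/1070 = 0.137.

0.137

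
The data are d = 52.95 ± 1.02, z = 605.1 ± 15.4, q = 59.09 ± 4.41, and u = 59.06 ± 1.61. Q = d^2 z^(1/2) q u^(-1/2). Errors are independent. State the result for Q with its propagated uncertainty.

Relative error in a monomial: (δQ/Q)² = Σ (nᵢ · δxᵢ/xᵢ)².
  (2·δd/d)² = (2×0.0193)² = 0.00148;  (½·δz/z)² = (0.5×0.0255)² = 0.000162;  (1·δq/q)² = (1×0.0746)² = 0.00557;  (−½·δu/u)² = (-0.5×0.0273)² = 0.000186
δQ/Q = √(0.00740) = 0.0860
Q = 530300, so δQ = 0.0860 × 530300 = 45600.

530300 ± 45600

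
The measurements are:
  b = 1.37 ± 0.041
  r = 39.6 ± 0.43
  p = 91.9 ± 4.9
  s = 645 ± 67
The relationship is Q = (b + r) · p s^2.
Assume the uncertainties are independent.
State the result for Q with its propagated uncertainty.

Let u = b + r = 41.0. δu = √(δb² + δr²) = √(0.00168 + 0.185) = 0.432, so δu/u = 0.0105.
Q is then a monomial in u, p, s:
δQ/Q = √((δu/u)² + (1·δp/p)² + (2·δs/s)²) = √(0.000111 + 0.00284 + 0.0432) = 0.215
Q = 1.57e+09, so δQ = 0.215 × 1.57e+09 = 3.36e+08.

(1.57 ± 0.336) × 10^9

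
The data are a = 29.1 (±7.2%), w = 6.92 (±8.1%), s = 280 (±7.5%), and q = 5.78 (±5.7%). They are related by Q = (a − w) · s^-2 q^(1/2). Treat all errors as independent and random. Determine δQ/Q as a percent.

18.1%

Let u = a − w = 22.2. δu = √(δa² + δw²) = √(4.39 + 0.314) = 2.17, so δu/u = 0.0978.
Q is then a monomial in u, s, q:
δQ/Q = √((δu/u)² + (-2·δs/s)² + (½·δq/q)²) = √(0.00956 + 0.0225 + 0.000812) = 0.181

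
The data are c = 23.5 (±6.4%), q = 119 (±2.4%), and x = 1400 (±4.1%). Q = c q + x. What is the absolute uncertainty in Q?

Let p = c·q = 2800. δp/p = √((1·δc/c)² + (1·δq/q)²) = √(0.00410 + 0.000576) = 0.0684, so δp = 191.
Q = p + x: δQ = √(δp² + δx²) = √(36500 + 3290) = 200

200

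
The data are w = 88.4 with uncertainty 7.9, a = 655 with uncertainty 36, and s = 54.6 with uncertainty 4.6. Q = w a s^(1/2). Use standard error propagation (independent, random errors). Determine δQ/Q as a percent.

For a monomial Q ∝ w, a, s^(1/2), fractional errors add in quadrature:
  (1·δw/w)² = (1×0.0894)² = 0.00799;  (1·δa/a)² = (1×0.0550)² = 0.00302;  (½·δs/s)² = (0.5×0.0842)² = 0.00177
δQ/Q = √(0.0128) = 0.113

11.3%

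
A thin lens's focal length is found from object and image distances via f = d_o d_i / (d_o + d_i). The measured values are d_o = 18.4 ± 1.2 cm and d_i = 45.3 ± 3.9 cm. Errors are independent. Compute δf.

∂f/∂d_o = (d_i/(d_o+d_i))² = 0.506;  ∂f/∂d_i = (d_o/(d_o+d_i))² = 0.0834
δf = √((∂f/∂d_o · δd_o)² + (∂f/∂d_i · δd_i)²) = √(0.368 + 0.106) = 0.689 cm

0.689 cm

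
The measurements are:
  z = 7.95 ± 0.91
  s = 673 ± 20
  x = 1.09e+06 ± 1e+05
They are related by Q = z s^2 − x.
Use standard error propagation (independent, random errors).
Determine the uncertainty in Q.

4.75e+05

Let p = z·s^2 = 3.6e+06. δp/p = √((1·δz/z)² + (2·δs/s)²) = √(0.0131 + 0.00353) = 0.129, so δp = 4.64e+05.
Q = p − x: δQ = √(δp² + δx²) = √(2.16e+11 + 1e+10) = 4.75e+05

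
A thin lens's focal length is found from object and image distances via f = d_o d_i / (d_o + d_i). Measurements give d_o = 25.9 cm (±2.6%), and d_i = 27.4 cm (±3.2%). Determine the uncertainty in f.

∂f/∂d_o = (d_i/(d_o+d_i))² = 0.264;  ∂f/∂d_i = (d_o/(d_o+d_i))² = 0.236
δf = √((∂f/∂d_o · δd_o)² + (∂f/∂d_i · δd_i)²) = √(0.0317 + 0.0429) = 0.273 cm

0.273 cm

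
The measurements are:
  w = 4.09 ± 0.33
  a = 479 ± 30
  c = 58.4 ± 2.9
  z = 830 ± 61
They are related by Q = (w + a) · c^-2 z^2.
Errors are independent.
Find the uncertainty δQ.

18300

Let u = w + a = 483. δu = √(δw² + δa²) = √(0.109 + 900) = 30.0, so δu/u = 0.0621.
Q is then a monomial in u, c, z:
δQ/Q = √((δu/u)² + (-2·δc/c)² + (2·δz/z)²) = √(0.00386 + 0.00986 + 0.0216) = 0.188
Q = 97600, so δQ = 0.188 × 97600 = 18300.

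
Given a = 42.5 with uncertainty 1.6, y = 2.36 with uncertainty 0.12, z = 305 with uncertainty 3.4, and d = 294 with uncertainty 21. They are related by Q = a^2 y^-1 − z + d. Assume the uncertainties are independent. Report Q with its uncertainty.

Let p = a^2·y^-1 = 765. δp/p = √((2·δa/a)² + (-1·δy/y)²) = √(0.00567 + 0.00259) = 0.0909, so δp = 69.5.
Q = p − z + d: δQ = √(δp² + δz² + δd²) = √(4840 + 11.6 + 441) = 72.7
Q = 754.

754 ± 72.7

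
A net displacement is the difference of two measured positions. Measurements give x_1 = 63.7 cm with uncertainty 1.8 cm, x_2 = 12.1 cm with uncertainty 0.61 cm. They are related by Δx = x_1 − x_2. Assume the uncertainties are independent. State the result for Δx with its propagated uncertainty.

51.6 ± 1.90 cm

Sums and differences: (δΔx)² = Σ (cᵢ δxᵢ)².
  (δx_1)² = 3.24;  (δx_2)² = 0.372
δΔx = √(3.61) = 1.90 cm
Δx = 51.6 cm.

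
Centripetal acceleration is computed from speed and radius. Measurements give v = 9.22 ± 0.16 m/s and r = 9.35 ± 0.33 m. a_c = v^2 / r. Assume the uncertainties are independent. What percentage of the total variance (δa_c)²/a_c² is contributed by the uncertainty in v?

49.2%

(δa_c/a_c)² = (2·δv/v)² + (-1·δr/r)²
  v term: (2×0.0174)² = 0.00120
  r term: (-1×0.0353)² = 0.00125
Total = 0.00245. Share from v = 0.00120/0.00245 = 0.492.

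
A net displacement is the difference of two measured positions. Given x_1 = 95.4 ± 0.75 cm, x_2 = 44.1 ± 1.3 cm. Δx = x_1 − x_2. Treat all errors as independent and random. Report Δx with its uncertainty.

Sums and differences: (δΔx)² = Σ (cᵢ δxᵢ)².
  (δx_1)² = 0.562;  (δx_2)² = 1.69
δΔx = √(2.25) = 1.50 cm
Δx = 51.3 cm.

51.3 ± 1.50 cm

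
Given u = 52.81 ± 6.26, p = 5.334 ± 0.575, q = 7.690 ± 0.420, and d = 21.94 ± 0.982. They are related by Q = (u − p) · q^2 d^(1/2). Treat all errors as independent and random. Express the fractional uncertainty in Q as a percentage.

Let w = u − p = 47.48. δw = √(δu² + δp²) = √(39.2 + 0.331) = 6.29, so δw/w = 0.132.
Q is then a monomial in w, q, d:
δQ/Q = √((δw/w)² + (2·δq/q)² + (½·δd/d)²) = √(0.0175 + 0.0119 + 0.000501) = 0.173

17.3%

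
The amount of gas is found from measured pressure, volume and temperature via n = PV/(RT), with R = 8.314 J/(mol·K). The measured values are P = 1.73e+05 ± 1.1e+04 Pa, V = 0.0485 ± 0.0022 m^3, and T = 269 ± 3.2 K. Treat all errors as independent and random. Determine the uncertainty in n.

0.296 mol

n is a product of powers, so relative uncertainties combine in quadrature:
  (1·δP/P)² = (1×0.0636)² = 0.00404;  (1·δV/V)² = (1×0.0454)² = 0.00206;  (-1·δT/T)² = (-1×0.0119)² = 0.000142
δn/n = √(0.00624) = 0.0790
n = 3.75 mol, so δn = 0.0790 × 3.75 = 0.296 mol.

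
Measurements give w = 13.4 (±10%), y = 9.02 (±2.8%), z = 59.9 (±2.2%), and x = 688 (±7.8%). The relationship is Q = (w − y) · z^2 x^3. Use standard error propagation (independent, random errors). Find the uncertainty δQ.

Let u = w − y = 4.38. δu = √(δw² + δy²) = √(1.80 + 0.0638) = 1.36, so δu/u = 0.311.
Q is then a monomial in u, z, x:
δQ/Q = √((δu/u)² + (2·δz/z)² + (3·δx/x)²) = √(0.0969 + 0.00194 + 0.0548) = 0.392
Q = 5.12e+12, so δQ = 0.392 × 5.12e+12 = 2.01e+12.

2.01e+12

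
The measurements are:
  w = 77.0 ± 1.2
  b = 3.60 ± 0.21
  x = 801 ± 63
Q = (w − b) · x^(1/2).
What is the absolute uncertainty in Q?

88.7

Let u = w − b = 73.4. δu = √(δw² + δb²) = √(1.44 + 0.0441) = 1.22, so δu/u = 0.0166.
Q is then a monomial in u, x:
δQ/Q = √((δu/u)² + (½·δx/x)²) = √(0.000275 + 0.00155) = 0.0427
Q = 2080, so δQ = 0.0427 × 2080 = 88.7.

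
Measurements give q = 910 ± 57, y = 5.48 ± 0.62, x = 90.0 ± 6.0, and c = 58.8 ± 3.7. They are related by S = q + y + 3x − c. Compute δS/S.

Sums and differences: (δS)² = Σ (cᵢ δxᵢ)².
  (δq)² = 3250;  (δy)² = 0.384;  (3·δx)² = 324;  (δc)² = 13.7
δS = √(3590) = 59.9
S = 1130, so δS/S = 59.9/1130 = 0.0532.

0.0532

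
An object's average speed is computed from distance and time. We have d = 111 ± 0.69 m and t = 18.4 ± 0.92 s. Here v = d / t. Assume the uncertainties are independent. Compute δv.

Each factor contributes (exponent × relative error)² to (δv/v)²:
  (1·δd/d)² = (1×0.00622)² = 3.86e-05;  (-1·δt/t)² = (-1×0.0500)² = 0.00250
δv/v = √(0.00254) = 0.0504
v = 6.03 m/s, so δv = 0.0504 × 6.03 = 0.304 m/s.

0.304 m/s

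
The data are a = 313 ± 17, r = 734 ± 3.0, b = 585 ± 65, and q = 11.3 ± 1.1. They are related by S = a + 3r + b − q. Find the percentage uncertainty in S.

2.19%

For a sum/difference, combine absolute errors in quadrature:
  (δa)² = 289;  (3·δr)² = 81.0;  (δb)² = 4220;  (δq)² = 1.21
δS = √(4600) = 67.8
S = 3090, so δS/S = 67.8/3090 = 0.0219.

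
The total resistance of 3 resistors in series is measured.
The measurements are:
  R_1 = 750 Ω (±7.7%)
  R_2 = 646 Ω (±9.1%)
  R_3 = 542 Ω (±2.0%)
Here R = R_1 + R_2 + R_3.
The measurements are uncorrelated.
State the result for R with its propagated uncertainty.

1940 ± 83.1 Ω

For a sum/difference, combine absolute errors in quadrature:
  (δR_1)² = 3340;  (δR_2)² = 3460;  (δR_3)² = 118
δR = √(6910) = 83.1 Ω
R = 1940 Ω.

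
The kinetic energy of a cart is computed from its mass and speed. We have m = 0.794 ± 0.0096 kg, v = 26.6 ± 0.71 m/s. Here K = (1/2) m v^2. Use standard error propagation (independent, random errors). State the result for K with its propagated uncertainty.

281 ± 15.4 J

Products/powers → add relative errors in quadrature, weighted by exponent:
  (1·δm/m)² = (1×0.0121)² = 0.000146;  (2·δv/v)² = (2×0.0267)² = 0.00285
δK/K = √(0.00300) = 0.0547
K = 281 J, so δK = 0.0547 × 281 = 15.4 J.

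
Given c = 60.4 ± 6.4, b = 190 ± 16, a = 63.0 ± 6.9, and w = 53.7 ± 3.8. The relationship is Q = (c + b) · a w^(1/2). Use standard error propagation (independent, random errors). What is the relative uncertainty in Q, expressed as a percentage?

13.4%

Let u = c + b = 250. δu = √(δc² + δb²) = √(41.0 + 256) = 17.2, so δu/u = 0.0688.
Q is then a monomial in u, a, w:
δQ/Q = √((δu/u)² + (1·δa/a)² + (½·δw/w)²) = √(0.00474 + 0.0120 + 0.00125) = 0.134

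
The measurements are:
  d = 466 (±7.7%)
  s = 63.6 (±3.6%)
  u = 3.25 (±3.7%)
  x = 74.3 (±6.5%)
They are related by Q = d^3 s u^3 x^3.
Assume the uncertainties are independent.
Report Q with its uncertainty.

For a monomial Q ∝ d^3, s, u^3, x^3, fractional errors add in quadrature:
  (3·δd/d)² = (3×0.0770)² = 0.0534;  (1·δs/s)² = (1×0.0360)² = 0.00130;  (3·δu/u)² = (3×0.0370)² = 0.0123;  (3·δx/x)² = (3×0.0650)² = 0.0380
δQ/Q = √(0.105) = 0.324
Q = 9.06e+16, so δQ = 0.324 × 9.06e+16 = 2.94e+16.

(9.06 ± 2.94) × 10^16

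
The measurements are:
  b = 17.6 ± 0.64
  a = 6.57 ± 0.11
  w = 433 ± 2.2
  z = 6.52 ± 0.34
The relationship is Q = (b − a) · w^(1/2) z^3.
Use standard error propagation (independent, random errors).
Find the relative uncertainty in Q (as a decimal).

Let u = b − a = 11.0. δu = √(δb² + δa²) = √(0.410 + 0.0121) = 0.649, so δu/u = 0.0589.
Q is then a monomial in u, w, z:
δQ/Q = √((δu/u)² + (½·δw/w)² + (3·δz/z)²) = √(0.00347 + 6.45e-06 + 0.0245) = 0.167

0.167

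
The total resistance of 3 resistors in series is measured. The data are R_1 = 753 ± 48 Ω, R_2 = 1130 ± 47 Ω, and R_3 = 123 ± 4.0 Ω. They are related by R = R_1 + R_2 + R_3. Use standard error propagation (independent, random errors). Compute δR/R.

For a sum/difference, combine absolute errors in quadrature:
  (δR_1)² = 2300;  (δR_2)² = 2210;  (δR_3)² = 16.0
δR = √(4530) = 67.3 Ω
R = 2010 Ω, so δR/R = 67.3/2010 = 0.0335.

0.0335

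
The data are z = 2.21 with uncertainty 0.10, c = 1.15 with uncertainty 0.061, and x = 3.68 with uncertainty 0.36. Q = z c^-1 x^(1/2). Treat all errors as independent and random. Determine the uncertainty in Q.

0.314

Q is a product of powers, so relative uncertainties combine in quadrature:
  (1·δz/z)² = (1×0.0452)² = 0.00205;  (-1·δc/c)² = (-1×0.0530)² = 0.00281;  (½·δx/x)² = (0.5×0.0978)² = 0.00239
δQ/Q = √(0.00725) = 0.0852
Q = 3.69, so δQ = 0.0852 × 3.69 = 0.314.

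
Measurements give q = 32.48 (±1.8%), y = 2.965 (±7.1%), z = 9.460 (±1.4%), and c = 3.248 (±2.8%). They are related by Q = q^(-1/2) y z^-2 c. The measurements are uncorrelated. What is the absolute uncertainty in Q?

Relative error in a monomial: (δQ/Q)² = Σ (nᵢ · δxᵢ/xᵢ)².
  (−½·δq/q)² = (-0.5×0.0180)² = 8.1e-05;  (1·δy/y)² = (1×0.0710)² = 0.00504;  (-2·δz/z)² = (-2×0.0140)² = 0.000784;  (1·δc/c)² = (1×0.0280)² = 0.000784
δQ/Q = √(0.00669) = 0.0818
Q = 0.01888, so δQ = 0.0818 × 0.01888 = 0.00154.

0.00154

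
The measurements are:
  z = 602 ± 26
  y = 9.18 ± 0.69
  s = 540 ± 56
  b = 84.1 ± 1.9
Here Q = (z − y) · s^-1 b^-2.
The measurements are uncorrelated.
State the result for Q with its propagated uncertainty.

(1.55 ± 0.188) × 10^-4

Let u = z − y = 593. δu = √(δz² + δy²) = √(676 + 0.476) = 26.0, so δu/u = 0.0439.
Q is then a monomial in u, s, b:
δQ/Q = √((δu/u)² + (-1·δs/s)² + (-2·δb/b)²) = √(0.00192 + 0.0108 + 0.00204) = 0.121
Q = 0.000155, so δQ = 0.121 × 0.000155 = 1.88e-05.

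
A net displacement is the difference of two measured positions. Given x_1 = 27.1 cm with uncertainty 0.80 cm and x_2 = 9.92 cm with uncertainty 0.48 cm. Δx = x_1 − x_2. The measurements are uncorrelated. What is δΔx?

Each term contributes (cᵢ δxᵢ)² to (δΔx)²:
  (δx_1)² = 0.640;  (δx_2)² = 0.230
δΔx = √(0.870) = 0.933 cm

0.933 cm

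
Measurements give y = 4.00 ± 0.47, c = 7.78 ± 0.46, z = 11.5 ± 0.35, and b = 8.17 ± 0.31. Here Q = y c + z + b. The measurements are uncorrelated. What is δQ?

4.12

Let p = y·c = 31.1. δp/p = √((1·δy/y)² + (1·δc/c)²) = √(0.0138 + 0.00350) = 0.132, so δp = 4.09.
Q = p + z + b: δQ = √(δp² + δz² + δb²) = √(16.8 + 0.122 + 0.0961) = 4.12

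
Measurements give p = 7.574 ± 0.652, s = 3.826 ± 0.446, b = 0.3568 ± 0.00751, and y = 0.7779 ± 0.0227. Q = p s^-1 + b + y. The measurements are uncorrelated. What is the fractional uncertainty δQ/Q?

Let w = p·s^-1 = 1.980. δw/w = √((1·δp/p)² + (-1·δs/s)²) = √(0.00741 + 0.0136) = 0.145, so δw = 0.287.
Q = w + b + y: δQ = √(δw² + δb² + δy²) = √(0.0823 + 5.64e-05 + 0.000515) = 0.288
Q = 3.114, so δQ/Q = 0.288/3.114 = 0.0924.

0.0924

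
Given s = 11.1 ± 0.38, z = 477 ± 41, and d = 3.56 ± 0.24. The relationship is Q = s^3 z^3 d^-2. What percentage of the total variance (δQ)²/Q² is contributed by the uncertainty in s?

(δQ/Q)² = (3·δs/s)² + (3·δz/z)² + (-2·δd/d)²
  s term: (3×0.0342)² = 0.0105
  z term: (3×0.0860)² = 0.0665
  d term: (-2×0.0674)² = 0.0182
Total = 0.0952. Share from s = 0.0105/0.0952 = 0.111.

11.1%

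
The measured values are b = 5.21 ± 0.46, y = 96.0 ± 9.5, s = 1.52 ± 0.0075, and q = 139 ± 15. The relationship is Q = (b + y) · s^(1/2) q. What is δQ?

Let u = b + y = 101. δu = √(δb² + δy²) = √(0.212 + 90.2) = 9.51, so δu/u = 0.0940.
Q is then a monomial in u, s, q:
δQ/Q = √((δu/u)² + (½·δs/s)² + (1·δq/q)²) = √(0.00883 + 6.09e-06 + 0.0116) = 0.143
Q = 17300, so δQ = 0.143 × 17300 = 2480.

2480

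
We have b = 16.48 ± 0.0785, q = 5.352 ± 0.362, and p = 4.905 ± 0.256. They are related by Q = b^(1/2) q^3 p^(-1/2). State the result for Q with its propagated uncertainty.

Each factor contributes (exponent × relative error)² to (δQ/Q)²:
  (½·δb/b)² = (0.5×0.00476)² = 5.67e-06;  (3·δq/q)² = (3×0.0676)² = 0.0412;  (−½·δp/p)² = (-0.5×0.0522)² = 0.000681
δQ/Q = √(0.0419) = 0.205
Q = 281.0, so δQ = 0.205 × 281.0 = 57.5.

281.0 ± 57.5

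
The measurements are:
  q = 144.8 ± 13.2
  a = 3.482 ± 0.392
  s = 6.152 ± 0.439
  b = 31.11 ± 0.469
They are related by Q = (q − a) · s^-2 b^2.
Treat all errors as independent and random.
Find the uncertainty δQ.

Let u = q − a = 141.3. δu = √(δq² + δa²) = √(174 + 0.154) = 13.2, so δu/u = 0.0934.
Q is then a monomial in u, s, b:
δQ/Q = √((δu/u)² + (-2·δs/s)² + (2·δb/b)²) = √(0.00873 + 0.0204 + 0.000909) = 0.173
Q = 3614, so δQ = 0.173 × 3614 = 626.

626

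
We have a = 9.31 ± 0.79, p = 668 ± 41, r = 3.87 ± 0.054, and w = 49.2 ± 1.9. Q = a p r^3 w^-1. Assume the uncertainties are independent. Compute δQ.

873

For a monomial Q ∝ a, p, r^3, w^-1, fractional errors add in quadrature:
  (1·δa/a)² = (1×0.0849)² = 0.00720;  (1·δp/p)² = (1×0.0614)² = 0.00377;  (3·δr/r)² = (3×0.0140)² = 0.00175;  (-1·δw/w)² = (-1×0.0386)² = 0.00149
δQ/Q = √(0.0142) = 0.119
Q = 7330, so δQ = 0.119 × 7330 = 873.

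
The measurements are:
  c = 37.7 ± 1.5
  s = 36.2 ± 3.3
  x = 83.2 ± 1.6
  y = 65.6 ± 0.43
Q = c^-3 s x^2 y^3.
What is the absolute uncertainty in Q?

2.06e+05

For a monomial Q ∝ c^-3, s, x^2, y^3, fractional errors add in quadrature:
  (-3·δc/c)² = (-3×0.0398)² = 0.0142;  (1·δs/s)² = (1×0.0912)² = 0.00831;  (2·δx/x)² = (2×0.0192)² = 0.00148;  (3·δy/y)² = (3×0.00655)² = 0.000387
δQ/Q = √(0.0244) = 0.156
Q = 1.32e+06, so δQ = 0.156 × 1.32e+06 = 2.06e+05.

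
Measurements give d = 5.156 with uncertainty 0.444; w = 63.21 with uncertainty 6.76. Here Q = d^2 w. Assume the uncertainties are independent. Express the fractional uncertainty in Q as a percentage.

Relative error in a monomial: (δQ/Q)² = Σ (nᵢ · δxᵢ/xᵢ)².
  (2·δd/d)² = (2×0.0861)² = 0.0297;  (1·δw/w)² = (1×0.107)² = 0.0114
δQ/Q = √(0.0411) = 0.203

20.3%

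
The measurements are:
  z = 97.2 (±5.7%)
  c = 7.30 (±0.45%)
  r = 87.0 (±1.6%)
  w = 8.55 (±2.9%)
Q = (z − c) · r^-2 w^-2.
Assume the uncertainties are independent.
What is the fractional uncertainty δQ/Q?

0.0905

Let u = z − c = 89.9. δu = √(δz² + δc²) = √(30.7 + 0.00108) = 5.54, so δu/u = 0.0616.
Q is then a monomial in u, r, w:
δQ/Q = √((δu/u)² + (-2·δr/r)² + (-2·δw/w)²) = √(0.00380 + 0.00102 + 0.00336) = 0.0905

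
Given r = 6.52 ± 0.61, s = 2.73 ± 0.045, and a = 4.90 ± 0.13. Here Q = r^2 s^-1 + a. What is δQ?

Let p = r^2·s^-1 = 15.6. δp/p = √((2·δr/r)² + (-1·δs/s)²) = √(0.0350 + 0.000272) = 0.188, so δp = 2.92.
Q = p + a: δQ = √(δp² + δa²) = √(8.56 + 0.0169) = 2.93

2.93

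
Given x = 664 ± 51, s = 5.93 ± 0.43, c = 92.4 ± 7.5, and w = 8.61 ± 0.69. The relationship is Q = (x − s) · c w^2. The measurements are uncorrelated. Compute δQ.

Let u = x − s = 658. δu = √(δx² + δs²) = √(2600 + 0.185) = 51.0, so δu/u = 0.0775.
Q is then a monomial in u, c, w:
δQ/Q = √((δu/u)² + (1·δc/c)² + (2·δw/w)²) = √(0.00601 + 0.00659 + 0.0257) = 0.196
Q = 4.51e+06, so δQ = 0.196 × 4.51e+06 = 8.82e+05.

8.82e+05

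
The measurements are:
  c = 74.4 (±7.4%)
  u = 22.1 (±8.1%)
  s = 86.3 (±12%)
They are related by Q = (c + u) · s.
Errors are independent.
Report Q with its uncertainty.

Let w = c + u = 96.5. δw = √(δc² + δu²) = √(30.3 + 3.20) = 5.79, so δw/w = 0.0600.
Q is then a monomial in w, s:
δQ/Q = √((δw/w)² + (1·δs/s)²) = √(0.00360 + 0.0144) = 0.134
Q = 8330, so δQ = 0.134 × 8330 = 1120.

8330 ± 1120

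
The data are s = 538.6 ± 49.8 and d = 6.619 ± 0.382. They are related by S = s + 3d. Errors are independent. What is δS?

S is a linear combination, so absolute uncertainties add in quadrature:
  (δs)² = 2480;  (3·δd)² = 1.31
δS = √(2480) = 49.8

49.8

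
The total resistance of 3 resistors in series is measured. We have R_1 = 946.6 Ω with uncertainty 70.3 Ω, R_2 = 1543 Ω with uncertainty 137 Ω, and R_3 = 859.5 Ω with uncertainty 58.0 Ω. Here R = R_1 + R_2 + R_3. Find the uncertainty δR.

Sums and differences: (δR)² = Σ (cᵢ δxᵢ)².
  (δR_1)² = 4940;  (δR_2)² = 18800;  (δR_3)² = 3360
δR = √(27100) = 165 Ω

165 Ω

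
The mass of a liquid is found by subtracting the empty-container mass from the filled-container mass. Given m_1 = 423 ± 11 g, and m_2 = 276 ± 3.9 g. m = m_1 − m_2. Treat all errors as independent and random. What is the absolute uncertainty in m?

Sums and differences: (δm)² = Σ (cᵢ δxᵢ)².
  (δm_1)² = 121;  (δm_2)² = 15.2
δm = √(136) = 11.7 g

11.7 g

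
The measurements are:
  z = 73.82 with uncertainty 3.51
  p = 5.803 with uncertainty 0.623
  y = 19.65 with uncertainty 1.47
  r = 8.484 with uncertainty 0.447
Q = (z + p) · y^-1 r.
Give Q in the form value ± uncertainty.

Let u = z + p = 79.62. δu = √(δz² + δp²) = √(12.3 + 0.388) = 3.56, so δu/u = 0.0448.
Q is then a monomial in u, y, r:
δQ/Q = √((δu/u)² + (-1·δy/y)² + (1·δr/r)²) = √(0.00200 + 0.00560 + 0.00278) = 0.102
Q = 34.38, so δQ = 0.102 × 34.38 = 3.50.

34.38 ± 3.50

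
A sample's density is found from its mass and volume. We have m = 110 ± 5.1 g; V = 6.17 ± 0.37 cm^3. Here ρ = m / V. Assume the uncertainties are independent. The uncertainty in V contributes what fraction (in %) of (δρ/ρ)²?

62.6%

(δρ/ρ)² = (1·δm/m)² + (-1·δV/V)²
  m term: (1×0.0464)² = 0.00215
  V term: (-1×0.0600)² = 0.00360
Total = 0.00575. Share from V = 0.00360/0.00575 = 0.626.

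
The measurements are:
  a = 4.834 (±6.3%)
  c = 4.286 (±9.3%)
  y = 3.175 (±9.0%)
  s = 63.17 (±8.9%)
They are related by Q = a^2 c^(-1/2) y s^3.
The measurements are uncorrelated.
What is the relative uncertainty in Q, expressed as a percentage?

Products/powers → add relative errors in quadrature, weighted by exponent:
  (2·δa/a)² = (2×0.0630)² = 0.0159;  (−½·δc/c)² = (-0.5×0.0930)² = 0.00216;  (1·δy/y)² = (1×0.0900)² = 0.00810;  (3·δs/s)² = (3×0.0890)² = 0.0713
δQ/Q = √(0.0974) = 0.312

31.2%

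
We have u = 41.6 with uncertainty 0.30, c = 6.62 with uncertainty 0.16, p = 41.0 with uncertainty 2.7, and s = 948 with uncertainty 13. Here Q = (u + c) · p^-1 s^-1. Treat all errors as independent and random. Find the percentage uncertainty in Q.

Let w = u + c = 48.2. δw = √(δu² + δc²) = √(0.0900 + 0.0256) = 0.340, so δw/w = 0.00705.
Q is then a monomial in w, p, s:
δQ/Q = √((δw/w)² + (-1·δp/p)² + (-1·δs/s)²) = √(4.97e-05 + 0.00434 + 0.000188) = 0.0676

6.76%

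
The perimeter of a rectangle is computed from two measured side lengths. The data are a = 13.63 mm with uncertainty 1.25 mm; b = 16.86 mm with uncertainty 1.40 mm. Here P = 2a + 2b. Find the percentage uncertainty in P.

Each term contributes (cᵢ δxᵢ)² to (δP)²:
  (2·δa)² = 6.25;  (2·δb)² = 7.84
δP = √(14.1) = 3.75 mm
P = 60.98 mm, so δP/P = 3.75/60.98 = 0.0616.

6.16%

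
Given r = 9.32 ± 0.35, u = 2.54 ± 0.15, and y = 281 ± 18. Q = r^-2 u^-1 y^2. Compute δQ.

For a monomial Q ∝ r^-2, u^-1, y^2, fractional errors add in quadrature:
  (-2·δr/r)² = (-2×0.0376)² = 0.00564;  (-1·δu/u)² = (-1×0.0591)² = 0.00349;  (2·δy/y)² = (2×0.0641)² = 0.0164
δQ/Q = √(0.0255) = 0.160
Q = 358, so δQ = 0.160 × 358 = 57.2.

57.2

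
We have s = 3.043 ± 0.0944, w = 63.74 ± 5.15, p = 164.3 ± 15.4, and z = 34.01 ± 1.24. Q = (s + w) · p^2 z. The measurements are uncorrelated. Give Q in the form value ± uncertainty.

Let u = s + w = 66.78. δu = √(δs² + δw²) = √(0.00891 + 26.5) = 5.15, so δu/u = 0.0771.
Q is then a monomial in u, p, z:
δQ/Q = √((δu/u)² + (2·δp/p)² + (1·δz/z)²) = √(0.00595 + 0.0351 + 0.00133) = 0.206
Q = 6.131e+07, so δQ = 0.206 × 6.131e+07 = 1.26e+07.

(6.131 ± 1.26) × 10^7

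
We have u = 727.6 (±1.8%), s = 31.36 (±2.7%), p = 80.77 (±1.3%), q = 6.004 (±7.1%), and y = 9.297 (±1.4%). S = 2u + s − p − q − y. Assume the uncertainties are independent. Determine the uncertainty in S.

26.2

Each term contributes (cᵢ δxᵢ)² to (δS)²:
  (2·δu)² = 686;  (δs)² = 0.717;  (δp)² = 1.10;  (δq)² = 0.182;  (δy)² = 0.0169
δS = √(688) = 26.2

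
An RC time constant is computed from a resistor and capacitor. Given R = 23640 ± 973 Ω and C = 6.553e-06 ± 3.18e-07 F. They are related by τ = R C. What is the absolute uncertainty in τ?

0.00986 s

Relative error in a monomial: (δτ/τ)² = Σ (nᵢ · δxᵢ/xᵢ)².
  (1·δR/R)² = (1×0.0412)² = 0.00169;  (1·δC/C)² = (1×0.0485)² = 0.00235
δτ/τ = √(0.00405) = 0.0636
τ = 0.1549 s, so δτ = 0.0636 × 0.1549 = 0.00986 s.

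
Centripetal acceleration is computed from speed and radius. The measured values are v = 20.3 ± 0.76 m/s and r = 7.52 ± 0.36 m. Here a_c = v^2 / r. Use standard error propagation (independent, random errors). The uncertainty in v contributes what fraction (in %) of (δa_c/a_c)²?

71.0%

(δa_c/a_c)² = (2·δv/v)² + (-1·δr/r)²
  v term: (2×0.0374)² = 0.00561
  r term: (-1×0.0479)² = 0.00229
Total = 0.00790. Share from v = 0.00561/0.00790 = 0.710.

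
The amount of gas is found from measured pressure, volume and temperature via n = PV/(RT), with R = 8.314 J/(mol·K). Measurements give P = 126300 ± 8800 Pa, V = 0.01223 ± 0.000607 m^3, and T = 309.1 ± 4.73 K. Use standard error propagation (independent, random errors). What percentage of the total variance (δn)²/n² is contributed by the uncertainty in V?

32.6%

(δn/n)² = (1·δP/P)² + (1·δV/V)² + (-1·δT/T)²
  P term: (1×0.0697)² = 0.00485
  V term: (1×0.0496)² = 0.00246
  T term: (-1×0.0153)² = 0.000234
Total = 0.00755. Share from V = 0.00246/0.00755 = 0.326.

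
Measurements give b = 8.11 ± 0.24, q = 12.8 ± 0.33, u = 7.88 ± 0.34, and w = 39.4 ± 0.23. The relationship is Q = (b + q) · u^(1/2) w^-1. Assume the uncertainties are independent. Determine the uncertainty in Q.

Let h = b + q = 20.9. δh = √(δb² + δq²) = √(0.0576 + 0.109) = 0.408, so δh/h = 0.0195.
Q is then a monomial in h, u, w:
δQ/Q = √((δh/h)² + (½·δu/u)² + (-1·δw/w)²) = √(0.000381 + 0.000465 + 3.41e-05) = 0.0297
Q = 1.49, so δQ = 0.0297 × 1.49 = 0.0442.

0.0442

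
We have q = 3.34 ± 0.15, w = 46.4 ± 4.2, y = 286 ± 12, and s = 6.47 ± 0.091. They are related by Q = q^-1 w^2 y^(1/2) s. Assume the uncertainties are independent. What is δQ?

Q is a product of powers, so relative uncertainties combine in quadrature:
  (-1·δq/q)² = (-1×0.0449)² = 0.00202;  (2·δw/w)² = (2×0.0905)² = 0.0328;  (½·δy/y)² = (0.5×0.0420)² = 0.000440;  (1·δs/s)² = (1×0.0141)² = 0.000198
δQ/Q = √(0.0354) = 0.188
Q = 70500, so δQ = 0.188 × 70500 = 13300.

13300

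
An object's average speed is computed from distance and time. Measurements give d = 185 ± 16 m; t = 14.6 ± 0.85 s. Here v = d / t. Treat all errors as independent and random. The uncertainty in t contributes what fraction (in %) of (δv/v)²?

31.2%

(δv/v)² = (1·δd/d)² + (-1·δt/t)²
  d term: (1×0.0865)² = 0.00748
  t term: (-1×0.0582)² = 0.00339
Total = 0.0109. Share from t = 0.00339/0.0109 = 0.312.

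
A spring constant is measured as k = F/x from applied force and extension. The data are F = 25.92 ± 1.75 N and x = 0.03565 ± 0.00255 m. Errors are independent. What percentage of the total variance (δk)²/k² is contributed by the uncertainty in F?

47.1%

(δk/k)² = (1·δF/F)² + (-1·δx/x)²
  F term: (1×0.0675)² = 0.00456
  x term: (-1×0.0715)² = 0.00512
Total = 0.00967. Share from F = 0.00456/0.00967 = 0.471.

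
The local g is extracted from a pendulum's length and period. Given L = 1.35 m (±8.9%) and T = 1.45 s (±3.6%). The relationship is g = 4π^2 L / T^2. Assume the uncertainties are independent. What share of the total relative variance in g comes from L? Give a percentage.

60.4%

(δg/g)² = (1·δL/L)² + (-2·δT/T)²
  L term: (1×0.0890)² = 0.00792
  T term: (-2×0.0360)² = 0.00518
Total = 0.0131. Share from L = 0.00792/0.0131 = 0.604.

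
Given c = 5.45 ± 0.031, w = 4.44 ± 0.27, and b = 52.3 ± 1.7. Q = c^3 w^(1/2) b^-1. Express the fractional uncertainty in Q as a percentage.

4.77%

Since Q is a product/quotient, work with relative uncertainties:
  (3·δc/c)² = (3×0.00569)² = 0.000291;  (½·δw/w)² = (0.5×0.0608)² = 0.000924;  (-1·δb/b)² = (-1×0.0325)² = 0.00106
δQ/Q = √(0.00227) = 0.0477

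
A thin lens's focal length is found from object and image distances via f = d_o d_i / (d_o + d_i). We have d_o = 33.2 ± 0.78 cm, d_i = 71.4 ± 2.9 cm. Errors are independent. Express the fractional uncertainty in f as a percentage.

∂f/∂d_o = (d_i/(d_o+d_i))² = 0.466;  ∂f/∂d_i = (d_o/(d_o+d_i))² = 0.101
δf = √((∂f/∂d_o · δd_o)² + (∂f/∂d_i · δd_i)²) = √(0.132 + 0.0854) = 0.466 cm
f = 22.7 cm, so δf/f = 0.466/22.7 = 0.0206.

2.06%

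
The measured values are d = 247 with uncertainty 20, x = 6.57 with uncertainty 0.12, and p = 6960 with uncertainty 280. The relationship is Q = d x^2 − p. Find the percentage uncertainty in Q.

Let w = d·x^2 = 10700. δw/w = √((1·δd/d)² + (2·δx/x)²) = √(0.00656 + 0.00133) = 0.0888, so δw = 947.
Q = w − p: δQ = √(δw² + δp²) = √(8.97e+05 + 78400) = 988
Q = 3700, so δQ/Q = 988/3700 = 0.267.

26.7%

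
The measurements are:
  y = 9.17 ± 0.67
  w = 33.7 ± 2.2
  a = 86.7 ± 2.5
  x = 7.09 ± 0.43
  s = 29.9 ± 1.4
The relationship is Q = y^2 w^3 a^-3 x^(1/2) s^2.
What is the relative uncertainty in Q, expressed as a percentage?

27.7%

Relative error in a monomial: (δQ/Q)² = Σ (nᵢ · δxᵢ/xᵢ)².
  (2·δy/y)² = (2×0.0731)² = 0.0214;  (3·δw/w)² = (3×0.0653)² = 0.0384;  (-3·δa/a)² = (-3×0.0288)² = 0.00748;  (½·δx/x)² = (0.5×0.0606)² = 0.000920;  (2·δs/s)² = (2×0.0468)² = 0.00877
δQ/Q = √(0.0769) = 0.277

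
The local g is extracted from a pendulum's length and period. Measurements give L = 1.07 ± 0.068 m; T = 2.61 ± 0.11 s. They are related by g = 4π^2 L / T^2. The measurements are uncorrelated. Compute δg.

Products/powers → add relative errors in quadrature, weighted by exponent:
  (1·δL/L)² = (1×0.0636)² = 0.00404;  (-2·δT/T)² = (-2×0.0421)² = 0.00711
δg/g = √(0.0111) = 0.106
g = 6.20 m/s^2, so δg = 0.106 × 6.20 = 0.655 m/s^2.

0.655 m/s^2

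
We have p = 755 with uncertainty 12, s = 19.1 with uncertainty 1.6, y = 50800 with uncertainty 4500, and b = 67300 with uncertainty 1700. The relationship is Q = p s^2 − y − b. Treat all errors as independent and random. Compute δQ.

46600

Let w = p·s^2 = 2.75e+05. δw/w = √((1·δp/p)² + (2·δs/s)²) = √(0.000253 + 0.0281) = 0.168, so δw = 46400.
Q = w − y − b: δQ = √(δw² + δy² + δb²) = √(2.15e+09 + 2.02e+07 + 2.89e+06) = 46600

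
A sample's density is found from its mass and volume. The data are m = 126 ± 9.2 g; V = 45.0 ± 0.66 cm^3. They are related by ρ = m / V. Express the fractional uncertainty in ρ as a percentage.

Products/powers → add relative errors in quadrature, weighted by exponent:
  (1·δm/m)² = (1×0.0730)² = 0.00533;  (-1·δV/V)² = (-1×0.0147)² = 0.000215
δρ/ρ = √(0.00555) = 0.0745

7.45%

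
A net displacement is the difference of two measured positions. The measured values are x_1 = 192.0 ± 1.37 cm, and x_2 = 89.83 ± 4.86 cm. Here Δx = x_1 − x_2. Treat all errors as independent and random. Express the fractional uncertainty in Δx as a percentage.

Δx is a linear combination, so absolute uncertainties add in quadrature:
  (δx_1)² = 1.88;  (δx_2)² = 23.6
δΔx = √(25.5) = 5.05 cm
Δx = 102.2 cm, so δΔx/Δx = 5.05/102.2 = 0.0494.

4.94%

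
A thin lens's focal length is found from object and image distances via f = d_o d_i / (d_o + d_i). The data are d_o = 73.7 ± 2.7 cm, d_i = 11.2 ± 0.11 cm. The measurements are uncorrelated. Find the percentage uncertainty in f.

0.980%

∂f/∂d_o = (d_i/(d_o+d_i))² = 0.0174;  ∂f/∂d_i = (d_o/(d_o+d_i))² = 0.754
δf = √((∂f/∂d_o · δd_o)² + (∂f/∂d_i · δd_i)²) = √(0.00221 + 0.00687) = 0.0953 cm
f = 9.72 cm, so δf/f = 0.0953/9.72 = 0.00980.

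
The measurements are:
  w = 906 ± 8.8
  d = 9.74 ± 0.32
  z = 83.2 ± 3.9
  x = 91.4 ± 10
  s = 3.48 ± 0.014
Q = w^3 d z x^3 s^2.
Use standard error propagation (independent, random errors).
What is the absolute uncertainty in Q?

Q is a product of powers, so relative uncertainties combine in quadrature:
  (3·δw/w)² = (3×0.00971)² = 0.000849;  (1·δd/d)² = (1×0.0329)² = 0.00108;  (1·δz/z)² = (1×0.0469)² = 0.00220;  (3·δx/x)² = (3×0.109)² = 0.108;  (2·δs/s)² = (2×0.00402)² = 6.47e-05
δQ/Q = √(0.112) = 0.335
Q = 5.57e+18, so δQ = 0.335 × 5.57e+18 = 1.86e+18.

1.86e+18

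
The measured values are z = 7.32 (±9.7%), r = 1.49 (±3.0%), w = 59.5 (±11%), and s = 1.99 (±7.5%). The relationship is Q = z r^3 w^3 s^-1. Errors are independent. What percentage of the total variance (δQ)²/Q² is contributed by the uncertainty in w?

(δQ/Q)² = (1·δz/z)² + (3·δr/r)² + (3·δw/w)² + (-1·δs/s)²
  z term: (1×0.0970)² = 0.00941
  r term: (3×0.0300)² = 0.00810
  w term: (3×0.110)² = 0.109
  s term: (-1×0.0750)² = 0.00562
Total = 0.132. Share from w = 0.109/0.132 = 0.825.

82.5%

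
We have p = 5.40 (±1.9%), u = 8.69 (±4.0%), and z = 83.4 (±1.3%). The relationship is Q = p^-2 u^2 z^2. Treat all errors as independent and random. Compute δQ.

1660

Products/powers → add relative errors in quadrature, weighted by exponent:
  (-2·δp/p)² = (-2×0.0190)² = 0.00144;  (2·δu/u)² = (2×0.0400)² = 0.00640;  (2·δz/z)² = (2×0.0130)² = 0.000676
δQ/Q = √(0.00852) = 0.0923
Q = 18000, so δQ = 0.0923 × 18000 = 1660.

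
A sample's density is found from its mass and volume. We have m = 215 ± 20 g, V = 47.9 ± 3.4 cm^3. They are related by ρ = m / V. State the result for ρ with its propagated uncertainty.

ρ is a product of powers, so relative uncertainties combine in quadrature:
  (1·δm/m)² = (1×0.0930)² = 0.00865;  (-1·δV/V)² = (-1×0.0710)² = 0.00504
δρ/ρ = √(0.0137) = 0.117
ρ = 4.49 g/cm^3, so δρ = 0.117 × 4.49 = 0.525 g/cm^3.

4.49 ± 0.525 g/cm^3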